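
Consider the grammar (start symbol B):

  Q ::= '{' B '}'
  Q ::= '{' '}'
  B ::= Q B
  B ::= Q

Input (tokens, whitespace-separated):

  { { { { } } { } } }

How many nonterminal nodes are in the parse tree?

10

[B [Q { [B [Q { [B [Q { [B [Q { }]] }] [B [Q { }]]] }]] }]]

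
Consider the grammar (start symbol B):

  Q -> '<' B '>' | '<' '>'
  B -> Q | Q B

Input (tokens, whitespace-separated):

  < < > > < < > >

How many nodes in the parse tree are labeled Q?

4

[B [Q < [B [Q < >]] >] [B [Q < [B [Q < >]] >]]]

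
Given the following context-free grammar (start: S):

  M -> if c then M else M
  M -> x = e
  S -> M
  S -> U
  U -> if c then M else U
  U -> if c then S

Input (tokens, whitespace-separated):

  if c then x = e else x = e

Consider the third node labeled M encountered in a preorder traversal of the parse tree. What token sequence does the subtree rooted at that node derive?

x = e

[S [M if c then [M x = e] else [M x = e]]]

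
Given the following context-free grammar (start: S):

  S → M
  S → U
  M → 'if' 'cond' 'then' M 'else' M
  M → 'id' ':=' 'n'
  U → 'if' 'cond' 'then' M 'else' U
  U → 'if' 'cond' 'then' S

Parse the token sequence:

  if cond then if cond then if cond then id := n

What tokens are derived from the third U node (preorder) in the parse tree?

[S [U if cond then [S [U if cond then [S [U if cond then [S [M id := n]]]]]]]]

if cond then id := n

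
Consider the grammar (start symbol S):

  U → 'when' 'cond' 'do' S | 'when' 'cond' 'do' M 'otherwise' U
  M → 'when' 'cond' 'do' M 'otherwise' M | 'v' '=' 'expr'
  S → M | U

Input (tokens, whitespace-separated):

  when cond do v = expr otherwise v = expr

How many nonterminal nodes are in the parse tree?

[S [M when cond do [M v = expr] otherwise [M v = expr]]]

4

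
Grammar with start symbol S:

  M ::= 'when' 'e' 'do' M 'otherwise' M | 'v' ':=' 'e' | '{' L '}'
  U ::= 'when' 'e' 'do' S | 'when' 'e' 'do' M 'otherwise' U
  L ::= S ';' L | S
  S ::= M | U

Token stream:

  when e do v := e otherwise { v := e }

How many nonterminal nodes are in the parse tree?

7

[S [M when e do [M v := e] otherwise [M { [L [S [M v := e]]] }]]]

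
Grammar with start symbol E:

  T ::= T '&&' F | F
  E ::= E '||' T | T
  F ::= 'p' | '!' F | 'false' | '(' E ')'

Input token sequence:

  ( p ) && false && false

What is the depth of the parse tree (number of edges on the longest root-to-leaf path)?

8

[E [T [T [T [F ( [E [T [F p]]] )]] && [F false]] && [F false]]]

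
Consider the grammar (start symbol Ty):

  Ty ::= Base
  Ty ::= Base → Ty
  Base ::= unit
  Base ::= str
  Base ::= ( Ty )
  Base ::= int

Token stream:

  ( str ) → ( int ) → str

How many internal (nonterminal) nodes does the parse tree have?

[Ty [Base ( [Ty [Base str]] )] → [Ty [Base ( [Ty [Base int]] )] → [Ty [Base str]]]]

10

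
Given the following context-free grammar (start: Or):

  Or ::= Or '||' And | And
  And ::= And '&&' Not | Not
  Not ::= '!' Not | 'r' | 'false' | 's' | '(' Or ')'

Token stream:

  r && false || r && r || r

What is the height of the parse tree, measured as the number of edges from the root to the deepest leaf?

[Or [Or [Or [And [And [Not r]] && [Not false]]] || [And [And [Not r]] && [Not r]]] || [And [Not r]]]

6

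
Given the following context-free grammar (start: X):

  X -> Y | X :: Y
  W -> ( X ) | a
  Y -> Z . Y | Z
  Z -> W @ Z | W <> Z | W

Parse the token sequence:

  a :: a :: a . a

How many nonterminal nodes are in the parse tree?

[X [X [X [Y [Z [W a]]]] :: [Y [Z [W a]]]] :: [Y [Z [W a]] . [Y [Z [W a]]]]]

15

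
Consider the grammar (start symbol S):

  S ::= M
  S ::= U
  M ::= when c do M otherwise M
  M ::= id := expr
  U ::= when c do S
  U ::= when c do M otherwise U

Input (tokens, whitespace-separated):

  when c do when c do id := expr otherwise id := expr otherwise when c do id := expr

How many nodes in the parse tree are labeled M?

[S [U when c do [M when c do [M id := expr] otherwise [M id := expr]] otherwise [U when c do [S [M id := expr]]]]]

4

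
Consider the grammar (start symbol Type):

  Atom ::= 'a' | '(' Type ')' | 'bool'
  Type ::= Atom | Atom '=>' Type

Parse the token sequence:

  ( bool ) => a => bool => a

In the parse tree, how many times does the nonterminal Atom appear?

[Type [Atom ( [Type [Atom bool]] )] => [Type [Atom a] => [Type [Atom bool] => [Type [Atom a]]]]]

5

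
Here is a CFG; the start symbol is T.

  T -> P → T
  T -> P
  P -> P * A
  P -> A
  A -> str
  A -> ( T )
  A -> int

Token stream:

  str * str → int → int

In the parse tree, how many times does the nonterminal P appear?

[T [P [P [A str]] * [A str]] → [T [P [A int]] → [T [P [A int]]]]]

4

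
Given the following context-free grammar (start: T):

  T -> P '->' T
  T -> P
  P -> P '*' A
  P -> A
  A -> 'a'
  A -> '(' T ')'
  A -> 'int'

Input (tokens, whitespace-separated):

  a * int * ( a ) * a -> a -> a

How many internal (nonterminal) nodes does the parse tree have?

[T [P [P [P [P [A a]] * [A int]] * [A ( [T [P [A a]]] )]] * [A a]] -> [T [P [A a]] -> [T [P [A a]]]]]

18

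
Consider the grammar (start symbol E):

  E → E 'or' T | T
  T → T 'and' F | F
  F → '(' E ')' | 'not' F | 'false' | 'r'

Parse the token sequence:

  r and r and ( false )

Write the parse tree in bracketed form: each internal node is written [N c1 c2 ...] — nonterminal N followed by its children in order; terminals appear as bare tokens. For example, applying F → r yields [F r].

E
T
T and F
T and F and F
F and F and F
r and F and F
r and r and F
r and r and ( E )
r and r and ( T )
r and r and ( F )
r and r and ( false )

[E [T [T [T [F r]] and [F r]] and [F ( [E [T [F false]]] )]]]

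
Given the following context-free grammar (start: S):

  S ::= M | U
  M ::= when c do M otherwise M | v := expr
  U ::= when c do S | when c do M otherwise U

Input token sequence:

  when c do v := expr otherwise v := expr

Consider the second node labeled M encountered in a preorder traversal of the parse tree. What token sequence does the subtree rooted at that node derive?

v := expr

[S [M when c do [M v := expr] otherwise [M v := expr]]]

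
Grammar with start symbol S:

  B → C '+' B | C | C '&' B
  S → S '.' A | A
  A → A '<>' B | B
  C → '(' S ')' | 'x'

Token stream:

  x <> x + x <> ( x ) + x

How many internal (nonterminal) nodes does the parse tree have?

[S [A [A [A [B [C x]]] <> [B [C x] + [B [C x]]]] <> [B [C ( [S [A [B [C x]]]] )] + [B [C x]]]]]

18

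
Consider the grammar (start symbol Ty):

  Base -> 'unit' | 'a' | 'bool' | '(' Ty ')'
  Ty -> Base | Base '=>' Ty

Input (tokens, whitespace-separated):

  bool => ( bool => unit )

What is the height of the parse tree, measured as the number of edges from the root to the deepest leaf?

[Ty [Base bool] => [Ty [Base ( [Ty [Base bool] => [Ty [Base unit]]] )]]]

6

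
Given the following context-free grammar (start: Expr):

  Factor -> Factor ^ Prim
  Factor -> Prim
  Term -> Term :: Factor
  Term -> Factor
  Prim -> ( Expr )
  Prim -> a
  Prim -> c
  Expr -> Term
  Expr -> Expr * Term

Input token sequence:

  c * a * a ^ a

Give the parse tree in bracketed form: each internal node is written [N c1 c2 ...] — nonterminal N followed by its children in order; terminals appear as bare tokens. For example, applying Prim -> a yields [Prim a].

[Expr [Expr [Expr [Term [Factor [Prim c]]]] * [Term [Factor [Prim a]]]] * [Term [Factor [Factor [Prim a]] ^ [Prim a]]]]

Expr
Expr * Term
Expr * Term * Term
Term * Term * Term
Factor * Term * Term
Prim * Term * Term
c * Term * Term
c * Factor * Term
c * Prim * Term
c * a * Term
c * a * Factor
c * a * Factor ^ Prim
c * a * Prim ^ Prim
c * a * a ^ Prim
c * a * a ^ a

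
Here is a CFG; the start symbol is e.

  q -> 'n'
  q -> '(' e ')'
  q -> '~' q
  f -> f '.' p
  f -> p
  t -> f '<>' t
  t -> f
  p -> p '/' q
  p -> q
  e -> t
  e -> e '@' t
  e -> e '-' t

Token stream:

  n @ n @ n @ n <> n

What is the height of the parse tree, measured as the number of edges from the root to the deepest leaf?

8

[e [e [e [e [t [f [p [q n]]]]] @ [t [f [p [q n]]]]] @ [t [f [p [q n]]]]] @ [t [f [p [q n]]] <> [t [f [p [q n]]]]]]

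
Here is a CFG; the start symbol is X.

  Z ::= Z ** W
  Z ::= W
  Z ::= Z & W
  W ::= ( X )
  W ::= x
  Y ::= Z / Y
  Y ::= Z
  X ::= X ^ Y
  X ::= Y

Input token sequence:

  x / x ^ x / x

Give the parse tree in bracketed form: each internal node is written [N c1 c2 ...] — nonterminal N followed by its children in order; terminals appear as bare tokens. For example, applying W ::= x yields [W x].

X
X ^ Y
Y ^ Y
Z / Y ^ Y
W / Y ^ Y
x / Y ^ Y
x / Z ^ Y
x / W ^ Y
x / x ^ Y
x / x ^ Z / Y
x / x ^ W / Y
x / x ^ x / Y
x / x ^ x / Z
x / x ^ x / W
x / x ^ x / x

[X [X [Y [Z [W x]] / [Y [Z [W x]]]]] ^ [Y [Z [W x]] / [Y [Z [W x]]]]]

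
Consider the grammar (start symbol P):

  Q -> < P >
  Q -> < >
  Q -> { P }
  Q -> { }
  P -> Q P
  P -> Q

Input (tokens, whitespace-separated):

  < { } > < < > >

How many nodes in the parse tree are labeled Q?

4

[P [Q < [P [Q { }]] >] [P [Q < [P [Q < >]] >]]]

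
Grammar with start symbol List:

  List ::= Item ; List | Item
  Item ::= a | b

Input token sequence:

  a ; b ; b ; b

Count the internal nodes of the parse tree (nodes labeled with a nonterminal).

[List [Item a] ; [List [Item b] ; [List [Item b] ; [List [Item b]]]]]

8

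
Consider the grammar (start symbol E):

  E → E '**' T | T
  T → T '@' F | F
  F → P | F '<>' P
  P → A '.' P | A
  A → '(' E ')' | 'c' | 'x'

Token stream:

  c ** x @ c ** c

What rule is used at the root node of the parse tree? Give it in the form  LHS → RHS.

E → E '**' T

[E [E [E [T [F [P [A c]]]]] ** [T [T [F [P [A x]]]] @ [F [P [A c]]]]] ** [T [F [P [A c]]]]]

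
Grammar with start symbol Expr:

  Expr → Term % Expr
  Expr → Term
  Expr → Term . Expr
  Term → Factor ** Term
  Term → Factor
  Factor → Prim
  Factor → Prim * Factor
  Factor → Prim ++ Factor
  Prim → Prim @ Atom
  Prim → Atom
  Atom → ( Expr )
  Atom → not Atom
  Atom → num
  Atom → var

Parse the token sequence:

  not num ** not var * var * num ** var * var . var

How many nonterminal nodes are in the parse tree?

[Expr [Term [Factor [Prim [Atom not [Atom num]]]] ** [Term [Factor [Prim [Atom not [Atom var]]] * [Factor [Prim [Atom var]] * [Factor [Prim [Atom num]]]]] ** [Term [Factor [Prim [Atom var]] * [Factor [Prim [Atom var]]]]]]] . [Expr [Term [Factor [Prim [Atom var]]]]]]

29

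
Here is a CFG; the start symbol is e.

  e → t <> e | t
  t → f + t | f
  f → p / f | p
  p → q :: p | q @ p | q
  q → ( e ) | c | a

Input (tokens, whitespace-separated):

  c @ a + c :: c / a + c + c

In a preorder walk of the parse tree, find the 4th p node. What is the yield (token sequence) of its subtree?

[e [t [f [p [q c] @ [p [q a]]]] + [t [f [p [q c] :: [p [q c]]] / [f [p [q a]]]] + [t [f [p [q c]]] + [t [f [p [q c]]]]]]]]

c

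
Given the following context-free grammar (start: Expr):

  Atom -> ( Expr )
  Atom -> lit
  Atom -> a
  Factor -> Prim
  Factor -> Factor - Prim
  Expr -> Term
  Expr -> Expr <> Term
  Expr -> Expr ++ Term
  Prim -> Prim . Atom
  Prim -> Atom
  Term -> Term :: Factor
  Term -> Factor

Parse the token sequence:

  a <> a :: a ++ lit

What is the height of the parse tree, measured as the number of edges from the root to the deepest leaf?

7

[Expr [Expr [Expr [Term [Factor [Prim [Atom a]]]]] <> [Term [Term [Factor [Prim [Atom a]]]] :: [Factor [Prim [Atom a]]]]] ++ [Term [Factor [Prim [Atom lit]]]]]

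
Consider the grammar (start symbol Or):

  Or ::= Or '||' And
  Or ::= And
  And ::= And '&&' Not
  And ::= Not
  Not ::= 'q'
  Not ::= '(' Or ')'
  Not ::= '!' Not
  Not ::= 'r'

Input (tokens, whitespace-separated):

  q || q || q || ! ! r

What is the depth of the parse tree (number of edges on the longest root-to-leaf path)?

6

[Or [Or [Or [Or [And [Not q]]] || [And [Not q]]] || [And [Not q]]] || [And [Not ! [Not ! [Not r]]]]]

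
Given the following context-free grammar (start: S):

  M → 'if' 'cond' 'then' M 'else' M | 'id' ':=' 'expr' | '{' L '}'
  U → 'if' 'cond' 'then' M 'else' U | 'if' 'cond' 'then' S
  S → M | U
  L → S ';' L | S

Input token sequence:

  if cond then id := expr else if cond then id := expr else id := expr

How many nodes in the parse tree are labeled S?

1

[S [M if cond then [M id := expr] else [M if cond then [M id := expr] else [M id := expr]]]]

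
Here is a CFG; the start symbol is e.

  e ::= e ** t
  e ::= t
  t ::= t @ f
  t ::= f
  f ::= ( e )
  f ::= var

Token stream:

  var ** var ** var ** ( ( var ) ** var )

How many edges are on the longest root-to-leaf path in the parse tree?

[e [e [e [e [t [f var]]] ** [t [f var]]] ** [t [f var]]] ** [t [f ( [e [e [t [f ( [e [t [f var]]] )]]] ** [t [f var]]] )]]]

10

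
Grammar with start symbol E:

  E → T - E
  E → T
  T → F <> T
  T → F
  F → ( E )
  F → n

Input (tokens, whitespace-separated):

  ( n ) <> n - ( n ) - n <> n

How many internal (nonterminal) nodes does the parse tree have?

[E [T [F ( [E [T [F n]]] )] <> [T [F n]]] - [E [T [F ( [E [T [F n]]] )]] - [E [T [F n] <> [T [F n]]]]]]

19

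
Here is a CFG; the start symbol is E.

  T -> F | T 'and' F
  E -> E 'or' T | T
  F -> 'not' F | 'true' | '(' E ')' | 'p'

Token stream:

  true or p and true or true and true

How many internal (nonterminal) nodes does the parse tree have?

[E [E [E [T [F true]]] or [T [T [F p]] and [F true]]] or [T [T [F true]] and [F true]]]

13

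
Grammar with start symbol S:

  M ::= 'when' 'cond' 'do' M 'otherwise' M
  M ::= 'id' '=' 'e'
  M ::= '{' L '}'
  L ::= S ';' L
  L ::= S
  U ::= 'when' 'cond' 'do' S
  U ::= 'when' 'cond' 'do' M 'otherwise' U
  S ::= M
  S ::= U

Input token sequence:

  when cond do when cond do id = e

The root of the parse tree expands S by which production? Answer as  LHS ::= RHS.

S ::= U

[S [U when cond do [S [U when cond do [S [M id = e]]]]]]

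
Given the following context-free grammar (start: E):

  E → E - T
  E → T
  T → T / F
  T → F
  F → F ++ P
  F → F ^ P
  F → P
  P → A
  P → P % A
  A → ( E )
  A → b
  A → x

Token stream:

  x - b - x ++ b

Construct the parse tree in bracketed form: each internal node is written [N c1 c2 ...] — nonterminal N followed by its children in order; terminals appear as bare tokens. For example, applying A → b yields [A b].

E
E - T
E - T - T
T - T - T
F - T - T
P - T - T
A - T - T
x - T - T
x - F - T
x - P - T
x - A - T
x - b - T
x - b - F
x - b - F ++ P
x - b - P ++ P
x - b - A ++ P
x - b - x ++ P
x - b - x ++ A
x - b - x ++ b

[E [E [E [T [F [P [A x]]]]] - [T [F [P [A b]]]]] - [T [F [F [P [A x]]] ++ [P [A b]]]]]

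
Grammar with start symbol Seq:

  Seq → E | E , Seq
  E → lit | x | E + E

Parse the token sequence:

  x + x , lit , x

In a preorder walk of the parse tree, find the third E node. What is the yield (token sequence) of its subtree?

[Seq [E [E x] + [E x]] , [Seq [E lit] , [Seq [E x]]]]

x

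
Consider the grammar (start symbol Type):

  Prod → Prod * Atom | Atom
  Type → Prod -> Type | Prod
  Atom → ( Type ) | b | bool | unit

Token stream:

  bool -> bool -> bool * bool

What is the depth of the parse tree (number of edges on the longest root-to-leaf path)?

6

[Type [Prod [Atom bool]] -> [Type [Prod [Atom bool]] -> [Type [Prod [Prod [Atom bool]] * [Atom bool]]]]]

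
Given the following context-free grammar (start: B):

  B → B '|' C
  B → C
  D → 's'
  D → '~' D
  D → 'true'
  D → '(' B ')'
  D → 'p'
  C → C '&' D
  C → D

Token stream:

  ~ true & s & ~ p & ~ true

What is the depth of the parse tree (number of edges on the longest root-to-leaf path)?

[B [C [C [C [C [D ~ [D true]]] & [D s]] & [D ~ [D p]]] & [D ~ [D true]]]]

7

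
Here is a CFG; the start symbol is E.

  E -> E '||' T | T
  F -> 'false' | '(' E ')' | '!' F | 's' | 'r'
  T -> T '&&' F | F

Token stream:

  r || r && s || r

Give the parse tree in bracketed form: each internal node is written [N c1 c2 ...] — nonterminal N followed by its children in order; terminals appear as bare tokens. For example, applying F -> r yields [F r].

E
E || T
E || T || T
T || T || T
F || T || T
r || T || T
r || T && F || T
r || F && F || T
r || r && F || T
r || r && s || T
r || r && s || F
r || r && s || r

[E [E [E [T [F r]]] || [T [T [F r]] && [F s]]] || [T [F r]]]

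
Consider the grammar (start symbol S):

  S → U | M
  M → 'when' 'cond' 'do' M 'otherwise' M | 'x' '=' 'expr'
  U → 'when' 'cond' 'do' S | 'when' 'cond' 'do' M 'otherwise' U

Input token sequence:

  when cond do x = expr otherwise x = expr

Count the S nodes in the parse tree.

1

[S [M when cond do [M x = expr] otherwise [M x = expr]]]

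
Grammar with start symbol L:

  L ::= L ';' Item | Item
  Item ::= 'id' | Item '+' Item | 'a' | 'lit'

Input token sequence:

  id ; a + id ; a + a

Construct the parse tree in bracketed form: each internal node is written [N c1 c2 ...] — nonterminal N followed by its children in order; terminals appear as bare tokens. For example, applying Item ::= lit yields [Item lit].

L
L ; Item
L ; Item ; Item
Item ; Item ; Item
id ; Item ; Item
id ; Item + Item ; Item
id ; a + Item ; Item
id ; a + id ; Item
id ; a + id ; Item + Item
id ; a + id ; a + Item
id ; a + id ; a + a

[L [L [L [Item id]] ; [Item [Item a] + [Item id]]] ; [Item [Item a] + [Item a]]]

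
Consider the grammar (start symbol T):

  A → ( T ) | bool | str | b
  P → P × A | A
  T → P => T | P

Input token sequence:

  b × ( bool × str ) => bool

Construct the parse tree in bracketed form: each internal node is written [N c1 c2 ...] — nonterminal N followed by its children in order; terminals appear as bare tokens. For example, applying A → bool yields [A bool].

T
P => T
P × A => T
A × A => T
b × A => T
b × ( T ) => T
b × ( P ) => T
b × ( P × A ) => T
b × ( A × A ) => T
b × ( bool × A ) => T
b × ( bool × str ) => T
b × ( bool × str ) => P
b × ( bool × str ) => A
b × ( bool × str ) => bool

[T [P [P [A b]] × [A ( [T [P [P [A bool]] × [A str]]] )]] => [T [P [A bool]]]]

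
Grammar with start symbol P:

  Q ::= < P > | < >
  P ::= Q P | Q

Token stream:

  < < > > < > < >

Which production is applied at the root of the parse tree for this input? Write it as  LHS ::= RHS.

[P [Q < [P [Q < >]] >] [P [Q < >] [P [Q < >]]]]

P ::= Q P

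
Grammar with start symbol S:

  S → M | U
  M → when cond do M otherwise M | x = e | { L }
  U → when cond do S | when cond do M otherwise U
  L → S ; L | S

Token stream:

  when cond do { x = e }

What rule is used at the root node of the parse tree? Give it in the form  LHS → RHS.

[S [U when cond do [S [M { [L [S [M x = e]]] }]]]]

S → U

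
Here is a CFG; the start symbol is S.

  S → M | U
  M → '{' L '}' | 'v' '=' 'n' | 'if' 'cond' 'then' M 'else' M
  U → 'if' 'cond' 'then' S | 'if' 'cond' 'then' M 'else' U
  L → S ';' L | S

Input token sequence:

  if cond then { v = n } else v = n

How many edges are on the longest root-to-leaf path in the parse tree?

[S [M if cond then [M { [L [S [M v = n]]] }] else [M v = n]]]

6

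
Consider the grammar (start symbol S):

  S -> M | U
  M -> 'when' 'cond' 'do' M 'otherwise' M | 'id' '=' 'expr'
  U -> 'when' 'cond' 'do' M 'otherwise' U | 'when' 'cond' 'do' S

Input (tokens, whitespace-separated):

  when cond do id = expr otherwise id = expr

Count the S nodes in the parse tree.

1

[S [M when cond do [M id = expr] otherwise [M id = expr]]]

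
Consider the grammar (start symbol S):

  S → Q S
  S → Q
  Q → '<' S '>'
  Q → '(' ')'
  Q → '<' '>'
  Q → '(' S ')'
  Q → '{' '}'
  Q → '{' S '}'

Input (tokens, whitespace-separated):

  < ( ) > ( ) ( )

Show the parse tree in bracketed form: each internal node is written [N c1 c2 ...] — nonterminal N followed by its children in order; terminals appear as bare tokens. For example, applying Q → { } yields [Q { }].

[S [Q < [S [Q ( )]] >] [S [Q ( )] [S [Q ( )]]]]

S
Q S
< S > S
< Q > S
< ( ) > S
< ( ) > Q S
< ( ) > ( ) S
< ( ) > ( ) Q
< ( ) > ( ) ( )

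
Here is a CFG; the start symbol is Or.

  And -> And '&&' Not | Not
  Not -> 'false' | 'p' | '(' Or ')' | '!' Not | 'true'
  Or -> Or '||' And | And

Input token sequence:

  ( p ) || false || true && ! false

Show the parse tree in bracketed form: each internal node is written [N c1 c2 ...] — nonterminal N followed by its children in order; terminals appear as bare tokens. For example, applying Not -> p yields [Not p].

Or
Or || And
Or || And || And
And || And || And
Not || And || And
( Or ) || And || And
( And ) || And || And
( Not ) || And || And
( p ) || And || And
( p ) || Not || And
( p ) || false || And
( p ) || false || And && Not
( p ) || false || Not && Not
( p ) || false || true && Not
( p ) || false || true && ! Not
( p ) || false || true && ! false

[Or [Or [Or [And [Not ( [Or [And [Not p]]] )]]] || [And [Not false]]] || [And [And [Not true]] && [Not ! [Not false]]]]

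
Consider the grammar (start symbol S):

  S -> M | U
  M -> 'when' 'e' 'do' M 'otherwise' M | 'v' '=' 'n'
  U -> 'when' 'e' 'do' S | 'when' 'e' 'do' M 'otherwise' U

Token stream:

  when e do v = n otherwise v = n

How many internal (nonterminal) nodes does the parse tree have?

4

[S [M when e do [M v = n] otherwise [M v = n]]]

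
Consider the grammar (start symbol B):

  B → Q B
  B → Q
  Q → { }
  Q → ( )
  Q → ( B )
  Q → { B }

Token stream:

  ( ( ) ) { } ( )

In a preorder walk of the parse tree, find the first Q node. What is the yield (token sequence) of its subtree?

[B [Q ( [B [Q ( )]] )] [B [Q { }] [B [Q ( )]]]]

( ( ) )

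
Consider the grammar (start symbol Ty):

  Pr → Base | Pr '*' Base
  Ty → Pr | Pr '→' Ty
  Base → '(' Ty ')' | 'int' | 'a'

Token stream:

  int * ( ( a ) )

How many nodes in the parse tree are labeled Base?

4

[Ty [Pr [Pr [Base int]] * [Base ( [Ty [Pr [Base ( [Ty [Pr [Base a]]] )]]] )]]]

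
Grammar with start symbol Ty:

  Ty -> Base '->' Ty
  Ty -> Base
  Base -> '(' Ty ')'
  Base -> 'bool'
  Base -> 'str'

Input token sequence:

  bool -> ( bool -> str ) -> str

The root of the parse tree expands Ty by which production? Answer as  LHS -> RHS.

[Ty [Base bool] -> [Ty [Base ( [Ty [Base bool] -> [Ty [Base str]]] )] -> [Ty [Base str]]]]

Ty -> Base '->' Ty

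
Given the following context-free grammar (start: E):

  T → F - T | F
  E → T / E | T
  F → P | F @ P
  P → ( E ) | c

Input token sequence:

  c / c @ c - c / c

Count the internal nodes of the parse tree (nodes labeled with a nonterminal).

[E [T [F [P c]]] / [E [T [F [F [P c]] @ [P c]] - [T [F [P c]]]] / [E [T [F [P c]]]]]]

17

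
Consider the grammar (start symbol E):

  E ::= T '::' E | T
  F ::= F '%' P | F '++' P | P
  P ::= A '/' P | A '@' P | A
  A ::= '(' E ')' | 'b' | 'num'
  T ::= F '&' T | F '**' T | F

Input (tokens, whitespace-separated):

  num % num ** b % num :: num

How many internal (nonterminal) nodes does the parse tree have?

20

[E [T [F [F [P [A num]]] % [P [A num]]] ** [T [F [F [P [A b]]] % [P [A num]]]]] :: [E [T [F [P [A num]]]]]]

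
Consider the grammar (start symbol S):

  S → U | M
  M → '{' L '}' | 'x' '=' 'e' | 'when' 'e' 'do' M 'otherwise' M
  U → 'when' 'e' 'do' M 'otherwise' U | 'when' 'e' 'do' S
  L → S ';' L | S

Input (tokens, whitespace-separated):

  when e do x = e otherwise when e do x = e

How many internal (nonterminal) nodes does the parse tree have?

[S [U when e do [M x = e] otherwise [U when e do [S [M x = e]]]]]

6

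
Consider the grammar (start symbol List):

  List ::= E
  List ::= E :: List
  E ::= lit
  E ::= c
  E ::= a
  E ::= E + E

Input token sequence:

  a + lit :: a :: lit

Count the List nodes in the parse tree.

[List [E [E a] + [E lit]] :: [List [E a] :: [List [E lit]]]]

3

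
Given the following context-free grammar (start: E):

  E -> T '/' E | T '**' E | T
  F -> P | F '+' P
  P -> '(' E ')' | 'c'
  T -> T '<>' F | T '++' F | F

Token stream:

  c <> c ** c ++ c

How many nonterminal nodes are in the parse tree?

[E [T [T [F [P c]]] <> [F [P c]]] ** [E [T [T [F [P c]]] ++ [F [P c]]]]]

14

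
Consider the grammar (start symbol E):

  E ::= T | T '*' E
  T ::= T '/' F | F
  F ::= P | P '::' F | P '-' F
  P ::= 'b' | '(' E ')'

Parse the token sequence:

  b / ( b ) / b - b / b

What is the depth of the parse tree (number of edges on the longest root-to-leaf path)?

[E [T [T [T [T [F [P b]]] / [F [P ( [E [T [F [P b]]]] )]]] / [F [P b] - [F [P b]]]] / [F [P b]]]]

10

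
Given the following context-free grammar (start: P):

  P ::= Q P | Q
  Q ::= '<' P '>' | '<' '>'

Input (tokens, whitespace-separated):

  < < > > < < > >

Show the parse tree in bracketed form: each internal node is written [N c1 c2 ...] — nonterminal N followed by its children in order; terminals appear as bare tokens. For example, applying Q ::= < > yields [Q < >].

[P [Q < [P [Q < >]] >] [P [Q < [P [Q < >]] >]]]

P
Q P
< P > P
< Q > P
< < > > P
< < > > Q
< < > > < P >
< < > > < Q >
< < > > < < > >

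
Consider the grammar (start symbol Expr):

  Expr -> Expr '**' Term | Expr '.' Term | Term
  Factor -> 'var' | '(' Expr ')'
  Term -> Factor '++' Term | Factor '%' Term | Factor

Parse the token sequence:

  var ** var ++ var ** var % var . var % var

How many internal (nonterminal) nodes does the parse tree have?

[Expr [Expr [Expr [Expr [Term [Factor var]]] ** [Term [Factor var] ++ [Term [Factor var]]]] ** [Term [Factor var] % [Term [Factor var]]]] . [Term [Factor var] % [Term [Factor var]]]]

18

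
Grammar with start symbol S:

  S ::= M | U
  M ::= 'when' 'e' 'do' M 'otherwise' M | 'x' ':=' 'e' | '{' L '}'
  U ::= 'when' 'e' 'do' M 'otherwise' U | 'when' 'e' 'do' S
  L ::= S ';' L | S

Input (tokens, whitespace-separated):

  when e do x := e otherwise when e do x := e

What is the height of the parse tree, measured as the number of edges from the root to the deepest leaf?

5

[S [U when e do [M x := e] otherwise [U when e do [S [M x := e]]]]]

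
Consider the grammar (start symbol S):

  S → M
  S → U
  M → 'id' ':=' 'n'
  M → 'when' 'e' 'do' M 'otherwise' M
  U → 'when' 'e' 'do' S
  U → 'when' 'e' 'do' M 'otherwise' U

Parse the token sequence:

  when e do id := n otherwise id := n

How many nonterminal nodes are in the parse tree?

[S [M when e do [M id := n] otherwise [M id := n]]]

4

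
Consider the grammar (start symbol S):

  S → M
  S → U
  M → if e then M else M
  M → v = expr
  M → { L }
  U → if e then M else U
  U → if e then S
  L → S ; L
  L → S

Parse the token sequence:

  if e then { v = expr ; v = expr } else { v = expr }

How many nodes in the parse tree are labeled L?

3

[S [M if e then [M { [L [S [M v = expr]] ; [L [S [M v = expr]]]] }] else [M { [L [S [M v = expr]]] }]]]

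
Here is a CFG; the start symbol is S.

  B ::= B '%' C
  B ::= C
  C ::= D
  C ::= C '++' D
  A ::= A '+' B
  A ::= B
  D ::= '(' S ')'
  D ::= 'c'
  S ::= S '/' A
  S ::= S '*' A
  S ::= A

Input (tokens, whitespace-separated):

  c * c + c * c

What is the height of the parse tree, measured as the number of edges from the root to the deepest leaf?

7

[S [S [S [A [B [C [D c]]]]] * [A [A [B [C [D c]]]] + [B [C [D c]]]]] * [A [B [C [D c]]]]]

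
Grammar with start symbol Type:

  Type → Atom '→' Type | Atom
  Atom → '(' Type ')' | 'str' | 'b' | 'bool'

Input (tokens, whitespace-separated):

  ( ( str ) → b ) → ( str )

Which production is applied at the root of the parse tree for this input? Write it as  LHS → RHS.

[Type [Atom ( [Type [Atom ( [Type [Atom str]] )] → [Type [Atom b]]] )] → [Type [Atom ( [Type [Atom str]] )]]]

Type → Atom '→' Type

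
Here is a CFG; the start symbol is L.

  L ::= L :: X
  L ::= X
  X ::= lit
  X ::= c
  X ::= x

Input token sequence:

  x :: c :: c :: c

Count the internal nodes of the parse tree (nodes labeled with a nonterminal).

[L [L [L [L [X x]] :: [X c]] :: [X c]] :: [X c]]

8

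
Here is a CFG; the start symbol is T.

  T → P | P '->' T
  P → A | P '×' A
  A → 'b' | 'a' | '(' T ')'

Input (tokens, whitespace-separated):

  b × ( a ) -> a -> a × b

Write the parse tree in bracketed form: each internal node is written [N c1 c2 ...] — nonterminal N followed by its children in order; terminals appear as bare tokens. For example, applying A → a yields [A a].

[T [P [P [A b]] × [A ( [T [P [A a]]] )]] -> [T [P [A a]] -> [T [P [P [A a]] × [A b]]]]]

T
P -> T
P × A -> T
A × A -> T
b × A -> T
b × ( T ) -> T
b × ( P ) -> T
b × ( A ) -> T
b × ( a ) -> T
b × ( a ) -> P -> T
b × ( a ) -> A -> T
b × ( a ) -> a -> T
b × ( a ) -> a -> P
b × ( a ) -> a -> P × A
b × ( a ) -> a -> A × A
b × ( a ) -> a -> a × A
b × ( a ) -> a -> a × b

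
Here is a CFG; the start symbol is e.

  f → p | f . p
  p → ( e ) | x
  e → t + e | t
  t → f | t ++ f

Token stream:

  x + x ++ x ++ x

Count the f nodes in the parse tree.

4

[e [t [f [p x]]] + [e [t [t [t [f [p x]]] ++ [f [p x]]] ++ [f [p x]]]]]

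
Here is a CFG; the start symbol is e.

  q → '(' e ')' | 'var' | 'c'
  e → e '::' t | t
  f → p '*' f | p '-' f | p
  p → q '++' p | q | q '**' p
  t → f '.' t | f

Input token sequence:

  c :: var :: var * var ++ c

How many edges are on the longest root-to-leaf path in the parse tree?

7

[e [e [e [t [f [p [q c]]]]] :: [t [f [p [q var]]]]] :: [t [f [p [q var]] * [f [p [q var] ++ [p [q c]]]]]]]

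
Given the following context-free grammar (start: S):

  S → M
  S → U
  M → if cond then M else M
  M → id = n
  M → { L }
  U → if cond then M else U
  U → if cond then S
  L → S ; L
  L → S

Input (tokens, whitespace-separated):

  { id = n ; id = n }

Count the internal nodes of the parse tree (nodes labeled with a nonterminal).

[S [M { [L [S [M id = n]] ; [L [S [M id = n]]]] }]]

8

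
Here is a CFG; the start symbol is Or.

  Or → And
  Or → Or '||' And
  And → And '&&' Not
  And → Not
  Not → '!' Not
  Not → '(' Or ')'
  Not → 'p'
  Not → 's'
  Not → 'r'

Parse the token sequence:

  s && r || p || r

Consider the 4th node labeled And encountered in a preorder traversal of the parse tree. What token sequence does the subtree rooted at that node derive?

[Or [Or [Or [And [And [Not s]] && [Not r]]] || [And [Not p]]] || [And [Not r]]]

r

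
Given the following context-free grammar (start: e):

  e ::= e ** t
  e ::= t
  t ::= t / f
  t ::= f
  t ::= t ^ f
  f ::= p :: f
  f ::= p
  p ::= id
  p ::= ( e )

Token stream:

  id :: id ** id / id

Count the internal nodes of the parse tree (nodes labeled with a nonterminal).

[e [e [t [f [p id] :: [f [p id]]]]] ** [t [t [f [p id]]] / [f [p id]]]]

13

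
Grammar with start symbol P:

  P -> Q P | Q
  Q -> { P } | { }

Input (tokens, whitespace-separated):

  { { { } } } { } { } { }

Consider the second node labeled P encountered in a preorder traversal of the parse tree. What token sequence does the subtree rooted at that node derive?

[P [Q { [P [Q { [P [Q { }]] }]] }] [P [Q { }] [P [Q { }] [P [Q { }]]]]]

{ { } }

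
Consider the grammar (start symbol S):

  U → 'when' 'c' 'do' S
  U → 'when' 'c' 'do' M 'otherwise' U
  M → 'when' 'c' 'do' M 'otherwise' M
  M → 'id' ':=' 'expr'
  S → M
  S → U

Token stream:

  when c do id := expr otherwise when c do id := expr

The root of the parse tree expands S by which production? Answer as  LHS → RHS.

S → U

[S [U when c do [M id := expr] otherwise [U when c do [S [M id := expr]]]]]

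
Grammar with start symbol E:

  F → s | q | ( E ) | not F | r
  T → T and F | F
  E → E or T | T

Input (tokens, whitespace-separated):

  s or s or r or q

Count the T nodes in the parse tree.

[E [E [E [E [T [F s]]] or [T [F s]]] or [T [F r]]] or [T [F q]]]

4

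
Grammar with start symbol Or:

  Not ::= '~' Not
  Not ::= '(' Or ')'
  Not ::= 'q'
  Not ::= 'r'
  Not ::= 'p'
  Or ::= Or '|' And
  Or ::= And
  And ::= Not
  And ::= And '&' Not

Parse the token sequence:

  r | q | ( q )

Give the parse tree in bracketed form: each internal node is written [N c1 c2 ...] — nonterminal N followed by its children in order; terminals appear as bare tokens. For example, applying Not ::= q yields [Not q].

Or
Or | And
Or | And | And
And | And | And
Not | And | And
r | And | And
r | Not | And
r | q | And
r | q | Not
r | q | ( Or )
r | q | ( And )
r | q | ( Not )
r | q | ( q )

[Or [Or [Or [And [Not r]]] | [And [Not q]]] | [And [Not ( [Or [And [Not q]]] )]]]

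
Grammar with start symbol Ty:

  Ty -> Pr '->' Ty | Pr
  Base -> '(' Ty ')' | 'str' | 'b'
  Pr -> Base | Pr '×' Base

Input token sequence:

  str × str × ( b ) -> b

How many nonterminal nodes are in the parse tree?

[Ty [Pr [Pr [Pr [Base str]] × [Base str]] × [Base ( [Ty [Pr [Base b]]] )]] -> [Ty [Pr [Base b]]]]

13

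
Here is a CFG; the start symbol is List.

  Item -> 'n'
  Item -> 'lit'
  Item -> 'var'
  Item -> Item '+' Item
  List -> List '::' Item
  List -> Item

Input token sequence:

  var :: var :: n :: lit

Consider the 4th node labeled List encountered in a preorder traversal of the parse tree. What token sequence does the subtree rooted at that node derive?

[List [List [List [List [Item var]] :: [Item var]] :: [Item n]] :: [Item lit]]

var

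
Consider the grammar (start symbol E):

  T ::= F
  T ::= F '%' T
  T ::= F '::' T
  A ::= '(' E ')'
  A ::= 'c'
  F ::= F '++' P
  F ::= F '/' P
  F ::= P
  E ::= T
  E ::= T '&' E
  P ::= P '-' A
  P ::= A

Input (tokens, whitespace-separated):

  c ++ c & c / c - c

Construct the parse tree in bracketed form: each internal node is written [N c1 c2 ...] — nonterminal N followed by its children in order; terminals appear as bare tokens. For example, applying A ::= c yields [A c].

E
T & E
F & E
F ++ P & E
P ++ P & E
A ++ P & E
c ++ P & E
c ++ A & E
c ++ c & E
c ++ c & T
c ++ c & F
c ++ c & F / P
c ++ c & P / P
c ++ c & A / P
c ++ c & c / P
c ++ c & c / P - A
c ++ c & c / A - A
c ++ c & c / c - A
c ++ c & c / c - c

[E [T [F [F [P [A c]]] ++ [P [A c]]]] & [E [T [F [F [P [A c]]] / [P [P [A c]] - [A c]]]]]]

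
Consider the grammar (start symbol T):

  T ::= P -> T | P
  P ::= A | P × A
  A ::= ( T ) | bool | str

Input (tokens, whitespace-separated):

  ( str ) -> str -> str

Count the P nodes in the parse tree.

[T [P [A ( [T [P [A str]]] )]] -> [T [P [A str]] -> [T [P [A str]]]]]

4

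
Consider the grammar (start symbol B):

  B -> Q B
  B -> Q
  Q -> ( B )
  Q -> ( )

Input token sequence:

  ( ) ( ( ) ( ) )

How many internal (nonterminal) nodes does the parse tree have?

8

[B [Q ( )] [B [Q ( [B [Q ( )] [B [Q ( )]]] )]]]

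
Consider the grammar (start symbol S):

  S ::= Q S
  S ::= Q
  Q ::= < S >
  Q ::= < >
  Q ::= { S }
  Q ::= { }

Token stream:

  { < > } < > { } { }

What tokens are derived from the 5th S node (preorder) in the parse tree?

{ }

[S [Q { [S [Q < >]] }] [S [Q < >] [S [Q { }] [S [Q { }]]]]]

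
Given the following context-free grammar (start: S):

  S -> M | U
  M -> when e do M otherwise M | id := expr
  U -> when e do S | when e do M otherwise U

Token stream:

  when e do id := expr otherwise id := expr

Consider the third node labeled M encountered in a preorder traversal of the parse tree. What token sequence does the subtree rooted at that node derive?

id := expr

[S [M when e do [M id := expr] otherwise [M id := expr]]]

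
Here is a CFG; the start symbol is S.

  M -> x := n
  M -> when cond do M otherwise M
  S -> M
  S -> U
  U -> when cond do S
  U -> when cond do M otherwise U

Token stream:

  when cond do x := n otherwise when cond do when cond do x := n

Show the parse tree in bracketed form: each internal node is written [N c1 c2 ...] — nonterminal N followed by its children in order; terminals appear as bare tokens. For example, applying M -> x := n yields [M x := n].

S
U
when cond do M otherwise U
when cond do x := n otherwise U
when cond do x := n otherwise when cond do S
when cond do x := n otherwise when cond do U
when cond do x := n otherwise when cond do when cond do S
when cond do x := n otherwise when cond do when cond do M
when cond do x := n otherwise when cond do when cond do x := n

[S [U when cond do [M x := n] otherwise [U when cond do [S [U when cond do [S [M x := n]]]]]]]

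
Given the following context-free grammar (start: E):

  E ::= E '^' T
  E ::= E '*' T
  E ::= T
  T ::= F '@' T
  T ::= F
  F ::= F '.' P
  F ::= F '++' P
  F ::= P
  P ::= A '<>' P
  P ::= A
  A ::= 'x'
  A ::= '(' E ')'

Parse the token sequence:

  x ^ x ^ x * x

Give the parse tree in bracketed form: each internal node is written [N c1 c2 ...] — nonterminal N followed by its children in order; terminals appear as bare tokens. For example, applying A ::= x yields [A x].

E
E * T
E ^ T * T
E ^ T ^ T * T
T ^ T ^ T * T
F ^ T ^ T * T
P ^ T ^ T * T
A ^ T ^ T * T
x ^ T ^ T * T
x ^ F ^ T * T
x ^ P ^ T * T
x ^ A ^ T * T
x ^ x ^ T * T
x ^ x ^ F * T
x ^ x ^ P * T
x ^ x ^ A * T
x ^ x ^ x * T
x ^ x ^ x * F
x ^ x ^ x * P
x ^ x ^ x * A
x ^ x ^ x * x

[E [E [E [E [T [F [P [A x]]]]] ^ [T [F [P [A x]]]]] ^ [T [F [P [A x]]]]] * [T [F [P [A x]]]]]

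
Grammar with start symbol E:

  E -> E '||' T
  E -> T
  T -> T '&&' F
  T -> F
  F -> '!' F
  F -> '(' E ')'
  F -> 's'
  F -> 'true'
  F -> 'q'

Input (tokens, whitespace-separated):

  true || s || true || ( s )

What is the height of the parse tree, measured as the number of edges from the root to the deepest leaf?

[E [E [E [E [T [F true]]] || [T [F s]]] || [T [F true]]] || [T [F ( [E [T [F s]]] )]]]

6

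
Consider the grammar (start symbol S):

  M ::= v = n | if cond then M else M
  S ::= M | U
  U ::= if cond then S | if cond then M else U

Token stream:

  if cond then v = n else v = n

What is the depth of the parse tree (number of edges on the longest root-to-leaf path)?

[S [M if cond then [M v = n] else [M v = n]]]

3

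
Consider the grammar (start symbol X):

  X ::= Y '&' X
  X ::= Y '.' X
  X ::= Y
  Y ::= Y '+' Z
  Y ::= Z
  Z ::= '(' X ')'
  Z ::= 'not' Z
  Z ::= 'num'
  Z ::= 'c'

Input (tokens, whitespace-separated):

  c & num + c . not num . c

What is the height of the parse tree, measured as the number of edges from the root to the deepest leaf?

6

[X [Y [Z c]] & [X [Y [Y [Z num]] + [Z c]] . [X [Y [Z not [Z num]]] . [X [Y [Z c]]]]]]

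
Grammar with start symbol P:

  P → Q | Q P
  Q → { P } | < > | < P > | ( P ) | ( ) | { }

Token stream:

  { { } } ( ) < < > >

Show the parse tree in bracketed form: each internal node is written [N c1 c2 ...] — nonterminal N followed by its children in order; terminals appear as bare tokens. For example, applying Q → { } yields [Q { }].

P
Q P
{ P } P
{ Q } P
{ { } } P
{ { } } Q P
{ { } } ( ) P
{ { } } ( ) Q
{ { } } ( ) < P >
{ { } } ( ) < Q >
{ { } } ( ) < < > >

[P [Q { [P [Q { }]] }] [P [Q ( )] [P [Q < [P [Q < >]] >]]]]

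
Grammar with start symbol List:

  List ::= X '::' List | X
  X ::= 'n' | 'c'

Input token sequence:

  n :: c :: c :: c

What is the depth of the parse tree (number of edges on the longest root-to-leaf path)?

5

[List [X n] :: [List [X c] :: [List [X c] :: [List [X c]]]]]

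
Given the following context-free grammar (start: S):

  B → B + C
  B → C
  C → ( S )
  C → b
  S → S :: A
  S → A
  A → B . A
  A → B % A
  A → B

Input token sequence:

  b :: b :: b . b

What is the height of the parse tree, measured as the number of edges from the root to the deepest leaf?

[S [S [S [A [B [C b]]]] :: [A [B [C b]]]] :: [A [B [C b]] . [A [B [C b]]]]]

6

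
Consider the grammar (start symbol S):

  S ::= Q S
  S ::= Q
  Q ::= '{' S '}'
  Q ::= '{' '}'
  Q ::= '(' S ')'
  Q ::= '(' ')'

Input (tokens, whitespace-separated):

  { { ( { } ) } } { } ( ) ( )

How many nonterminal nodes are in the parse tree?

[S [Q { [S [Q { [S [Q ( [S [Q { }]] )]] }]] }] [S [Q { }] [S [Q ( )] [S [Q ( )]]]]]

14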